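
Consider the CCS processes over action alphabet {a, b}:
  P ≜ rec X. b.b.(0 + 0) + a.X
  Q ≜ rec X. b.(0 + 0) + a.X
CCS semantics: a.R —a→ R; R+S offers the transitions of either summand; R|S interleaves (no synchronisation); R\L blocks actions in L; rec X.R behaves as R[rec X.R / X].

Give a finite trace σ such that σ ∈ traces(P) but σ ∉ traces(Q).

bb

Reachable graph of P (3 states):
  p0 = rec X. b.b.(0 + 0) + a.X :: —a→ p0, —b→ p1
  p1 = b.(0 + 0) :: —b→ p2
  p2 = 0 + 0 :: stopped
Reachable graph of Q (2 states):
  q0 = rec X. b.(0 + 0) + a.X :: —a→ q0, —b→ q1
  q1 = 0 + 0 :: stopped
Run σ = ⟨bb⟩ on P: start {p0}
  step 1 (b): {p1}
  step 2 (b): {p2}
  P completes σ.
Run σ = ⟨bb⟩ on Q: start {q0}
  step 1 (b): {q1}
  step 2 (b): ∅ (Q stuck)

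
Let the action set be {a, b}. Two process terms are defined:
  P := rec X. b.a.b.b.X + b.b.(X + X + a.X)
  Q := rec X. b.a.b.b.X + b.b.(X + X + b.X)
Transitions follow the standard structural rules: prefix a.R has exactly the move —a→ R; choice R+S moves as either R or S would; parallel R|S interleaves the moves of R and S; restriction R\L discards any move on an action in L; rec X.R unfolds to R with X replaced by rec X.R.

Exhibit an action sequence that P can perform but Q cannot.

Reachable graph of P (6 states):
  m0 = rec X. b.a.b.b.X + b.b.(X + X + a.X) → -b-> m1, -b-> m2
  m1 = a.b.b.(rec X. b.a.b.b.X + b.b.(X + X + a.X)) → -a-> m3
  m2 = b.((rec X. b.a.b.b.X + b.b.(X + X + a.X)) + (rec X. b.a.b.b.X + b.b.(X + X + a.X)) + a.(rec X. b.a.b.b.X + b.b.(X + X + a.X))) → -b-> m4
  m3 = b.b.(rec X. b.a.b.b.X + b.b.(X + X + a.X)) → -b-> m5
  m4 = (rec X. b.a.b.b.X + b.b.(X + X + a.X)) + (rec X. b.a.b.b.X + b.b.(X + X + a.X)) + a.(rec X. b.a.b.b.X + b.b.(X + X + a.X)) → -a-> m0, -b-> m1, -b-> m2
  m5 = b.(rec X. b.a.b.b.X + b.b.(X + X + a.X)) → -b-> m0
Reachable graph of Q (6 states):
  n0 = rec X. b.a.b.b.X + b.b.(X + X + b.X) → -b-> n1, -b-> n2
  n1 = a.b.b.(rec X. b.a.b.b.X + b.b.(X + X + b.X)) → -a-> n3
  n2 = b.((rec X. b.a.b.b.X + b.b.(X + X + b.X)) + (rec X. b.a.b.b.X + b.b.(X + X + b.X)) + b.(rec X. b.a.b.b.X + b.b.(X + X + b.X))) → -b-> n4
  n3 = b.b.(rec X. b.a.b.b.X + b.b.(X + X + b.X)) → -b-> n5
  n4 = (rec X. b.a.b.b.X + b.b.(X + X + b.X)) + (rec X. b.a.b.b.X + b.b.(X + X + b.X)) + b.(rec X. b.a.b.b.X + b.b.(X + X + b.X)) → -b-> n0, -b-> n1, -b-> n2
  n5 = b.(rec X. b.a.b.b.X + b.b.(X + X + b.X)) → -b-> n0
Executing bba from P (initial set {m0}):
  step 1 (b): {m1, m2}
  step 2 (b): {m4}
  step 3 (a): {m0}
  P completes σ.
Executing bba from Q (initial set {n0}):
  step 1 (b): {n1, n2}
  step 2 (b): {n4}
  step 3 (a): no successor for Q

bba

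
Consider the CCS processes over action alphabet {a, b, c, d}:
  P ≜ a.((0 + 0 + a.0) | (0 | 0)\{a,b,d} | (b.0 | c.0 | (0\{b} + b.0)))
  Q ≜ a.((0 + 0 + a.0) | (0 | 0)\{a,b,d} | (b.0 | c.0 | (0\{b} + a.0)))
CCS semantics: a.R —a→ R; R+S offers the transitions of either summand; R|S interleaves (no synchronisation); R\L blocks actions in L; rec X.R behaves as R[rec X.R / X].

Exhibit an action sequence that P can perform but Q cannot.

abb

P's transition system — 17 states:
  s0 = a.((0 + 0 + a.0) | (0 | 0)\{a,b,d} | (b.0 | c.0 | (0\{b} + b.0))) has moves ··a··> s1
  s1 = (0 + 0 + a.0) | (0 | 0)\{a,b,d} | (b.0 | c.0 | (0\{b} + b.0)) has moves ··a··> s2, ··b··> s3, ··b··> s4, ··c··> s5
  s2 = 0 | (0 | 0)\{a,b,d} | (b.0 | c.0 | (0\{b} + b.0)) has moves ··b··> s6, ··b··> s7, ··c··> s8
  s3 = (0 + 0 + a.0) | (0 | 0)\{a,b,d} | (0 | c.0 | (0\{b} + b.0)) has moves ··a··> s6, ··b··> s9, ··c··> s10
  s4 = (0 + 0 + a.0) | (0 | 0)\{a,b,d} | (b.0 | c.0 | 0) has moves ··a··> s7, ··b··> s9, ··c··> s11
  s5 = (0 + 0 + a.0) | (0 | 0)\{a,b,d} | (b.0 | 0 | (0\{b} + b.0)) has moves ··a··> s8, ··b··> s10, ··b··> s11
  s6 = 0 | (0 | 0)\{a,b,d} | (0 | c.0 | (0\{b} + b.0)) has moves ··b··> s12, ··c··> s13
  s7 = 0 | (0 | 0)\{a,b,d} | (b.0 | c.0 | 0) has moves ··b··> s12, ··c··> s14
  s8 = 0 | (0 | 0)\{a,b,d} | (b.0 | 0 | (0\{b} + b.0)) has moves ··b··> s13, ··b··> s14
  s9 = (0 + 0 + a.0) | (0 | 0)\{a,b,d} | (0 | c.0 | 0) has moves ··a··> s12, ··c··> s15
  s10 = (0 + 0 + a.0) | (0 | 0)\{a,b,d} | (0 | 0 | (0\{b} + b.0)) has moves ··a··> s13, ··b··> s15
  s11 = (0 + 0 + a.0) | (0 | 0)\{a,b,d} | (b.0 | 0 | 0) has moves ··a··> s14, ··b··> s15
  s12 = 0 | (0 | 0)\{a,b,d} | (0 | c.0 | 0) has moves ··c··> s16
  s13 = 0 | (0 | 0)\{a,b,d} | (0 | 0 | (0\{b} + b.0)) has moves ··b··> s16
  s14 = 0 | (0 | 0)\{a,b,d} | (b.0 | 0 | 0) has moves ··b··> s16
  s15 = (0 + 0 + a.0) | (0 | 0)\{a,b,d} | (0 | 0 | 0) has moves ··a··> s16
  s16 = 0 | (0 | 0)\{a,b,d} | (0 | 0 | 0) has moves deadlocked
Q's transition system — 17 states:
  t0 = a.((0 + 0 + a.0) | (0 | 0)\{a,b,d} | (b.0 | c.0 | (0\{b} + a.0))) has moves ··a··> t1
  t1 = (0 + 0 + a.0) | (0 | 0)\{a,b,d} | (b.0 | c.0 | (0\{b} + a.0)) has moves ··a··> t2, ··a··> t3, ··b··> t4, ··c··> t5
  t2 = (0 + 0 + a.0) | (0 | 0)\{a,b,d} | (b.0 | c.0 | 0) has moves ··a··> t6, ··b··> t7, ··c··> t8
  t3 = 0 | (0 | 0)\{a,b,d} | (b.0 | c.0 | (0\{b} + a.0)) has moves ··a··> t6, ··b··> t9, ··c··> t10
  t4 = (0 + 0 + a.0) | (0 | 0)\{a,b,d} | (0 | c.0 | (0\{b} + a.0)) has moves ··a··> t7, ··a··> t9, ··c··> t11
  t5 = (0 + 0 + a.0) | (0 | 0)\{a,b,d} | (b.0 | 0 | (0\{b} + a.0)) has moves ··a··> t10, ··a··> t8, ··b··> t11
  t6 = 0 | (0 | 0)\{a,b,d} | (b.0 | c.0 | 0) has moves ··b··> t12, ··c··> t13
  t7 = (0 + 0 + a.0) | (0 | 0)\{a,b,d} | (0 | c.0 | 0) has moves ··a··> t12, ··c··> t14
  t8 = (0 + 0 + a.0) | (0 | 0)\{a,b,d} | (b.0 | 0 | 0) has moves ··a··> t13, ··b··> t14
  t9 = 0 | (0 | 0)\{a,b,d} | (0 | c.0 | (0\{b} + a.0)) has moves ··a··> t12, ··c··> t15
  t10 = 0 | (0 | 0)\{a,b,d} | (b.0 | 0 | (0\{b} + a.0)) has moves ··a··> t13, ··b··> t15
  t11 = (0 + 0 + a.0) | (0 | 0)\{a,b,d} | (0 | 0 | (0\{b} + a.0)) has moves ··a··> t14, ··a··> t15
  t12 = 0 | (0 | 0)\{a,b,d} | (0 | c.0 | 0) has moves ··c··> t16
  t13 = 0 | (0 | 0)\{a,b,d} | (b.0 | 0 | 0) has moves ··b··> t16
  t14 = (0 + 0 + a.0) | (0 | 0)\{a,b,d} | (0 | 0 | 0) has moves ··a··> t16
  t15 = 0 | (0 | 0)\{a,b,d} | (0 | 0 | (0\{b} + a.0)) has moves ··a··> t16
  t16 = 0 | (0 | 0)\{a,b,d} | (0 | 0 | 0) has moves deadlocked
Run σ = ⟨abb⟩ on P: start {s0}
  after a @ step 1: {s1}
  after b @ step 2: {s3, s4}
  after b @ step 3: {s9}
  ✓ P
Run σ = ⟨abb⟩ on Q: start {t0}
  after a @ step 1: {t1}
  after b @ step 2: {t4}
  after b @ step 3: ∅  — Q cannot continue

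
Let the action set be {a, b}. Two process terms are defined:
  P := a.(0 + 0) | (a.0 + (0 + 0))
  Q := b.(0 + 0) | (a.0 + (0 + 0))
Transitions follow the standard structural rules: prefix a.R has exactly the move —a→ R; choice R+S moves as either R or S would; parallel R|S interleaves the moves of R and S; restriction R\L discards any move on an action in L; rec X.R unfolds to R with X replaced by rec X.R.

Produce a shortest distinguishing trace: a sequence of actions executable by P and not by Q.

aa

LTS(P): 4 reachable states
  s0 = a.(0 + 0) | (a.0 + (0 + 0)) → ··a··> s1, ··a··> s2
  s1 = (0 + 0) | (a.0 + (0 + 0)) → ··a··> s3
  s2 = a.(0 + 0) | 0 → ··a··> s3
  s3 = (0 + 0) | 0 → deadlocked
LTS(Q): 4 reachable states
  t0 = b.(0 + 0) | (a.0 + (0 + 0)) → ··a··> t1, ··b··> t2
  t1 = b.(0 + 0) | 0 → ··b··> t3
  t2 = (0 + 0) | (a.0 + (0 + 0)) → ··a··> t3
  t3 = (0 + 0) | 0 → deadlocked
Trace ⟨aa⟩ through P, begin at {s0}:
  step 1 (a): {s1, s2}
  step 2 (a): {s3}
  — P admits the full trace.
Trace ⟨aa⟩ through Q, begin at {t0}:
  step 1 (a): {t1}
  step 2 (a): no successor for Q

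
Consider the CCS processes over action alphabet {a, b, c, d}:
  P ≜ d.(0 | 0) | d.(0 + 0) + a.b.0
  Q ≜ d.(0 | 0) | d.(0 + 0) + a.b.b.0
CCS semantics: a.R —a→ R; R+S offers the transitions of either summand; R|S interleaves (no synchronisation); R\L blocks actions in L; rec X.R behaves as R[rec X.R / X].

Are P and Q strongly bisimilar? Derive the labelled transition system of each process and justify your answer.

P's transition system — 6 states:
  s0 = d.(0 | 0) | d.(0 + 0) + a.b.0 has moves ··a··> s1, ··d··> s2, ··d··> s3
  s1 = b.0 has moves ··b··> s4
  s2 = 0 | 0 | d.(0 + 0) has moves ··d··> s5
  s3 = d.(0 | 0) | (0 + 0) has moves ··d··> s5
  s4 = 0 has moves (no moves)
  s5 = 0 | 0 | (0 + 0) has moves (no moves)
Q's transition system — 7 states:
  t0 = d.(0 | 0) | d.(0 + 0) + a.b.b.0 has moves ··a··> t1, ··d··> t2, ··d··> t3
  t1 = b.b.0 has moves ··b··> t4
  t2 = 0 | 0 | d.(0 + 0) has moves ··d··> t5
  t3 = d.(0 | 0) | (0 + 0) has moves ··d··> t5
  t4 = b.0 has moves ··b··> t6
  t5 = 0 | 0 | (0 + 0) has moves (no moves)
  t6 = 0 has moves (no moves)
Coarsest stable partition (strong bisimilarity classes):
  B0 = {s0}
  B1 = {s1, t4}
  B2 = {s4, s5, t5, t6}
  B3 = {s2, s3, t2, t3}
  B4 = {t0}
  B5 = {t1}
s0 ∈ B0, t0 ∈ B4 → different blocks

not bisimilar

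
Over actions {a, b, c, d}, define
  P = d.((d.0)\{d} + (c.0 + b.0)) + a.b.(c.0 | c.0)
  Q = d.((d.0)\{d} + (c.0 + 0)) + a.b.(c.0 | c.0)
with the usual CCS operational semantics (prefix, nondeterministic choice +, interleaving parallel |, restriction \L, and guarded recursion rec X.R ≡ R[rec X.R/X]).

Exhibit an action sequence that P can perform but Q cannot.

db

LTS(P): 8 reachable states
  s0 = d.((d.0)\{d} + (c.0 + b.0)) + a.b.(c.0 | c.0) → --a--▸ s1, --d--▸ s2
  s1 = b.(c.0 | c.0) → --b--▸ s3
  s2 = (d.0)\{d} + (c.0 + b.0) → --b--▸ s4, --c--▸ s4
  s3 = c.0 | c.0 → --c--▸ s5, --c--▸ s6
  s4 = 0 → deadlocked
  s5 = 0 | c.0 → --c--▸ s7
  s6 = c.0 | 0 → --c--▸ s7
  s7 = 0 | 0 → deadlocked
LTS(Q): 8 reachable states
  t0 = d.((d.0)\{d} + (c.0 + 0)) + a.b.(c.0 | c.0) → --a--▸ t1, --d--▸ t2
  t1 = b.(c.0 | c.0) → --b--▸ t3
  t2 = (d.0)\{d} + (c.0 + 0) → --c--▸ t4
  t3 = c.0 | c.0 → --c--▸ t5, --c--▸ t6
  t4 = 0 → deadlocked
  t5 = 0 | c.0 → --c--▸ t7
  t6 = c.0 | 0 → --c--▸ t7
  t7 = 0 | 0 → deadlocked
Executing db from P (initial set {s0}):
  after d @ step 1: {s2}
  after b @ step 2: {s4}
  — P admits the full trace.
Executing db from Q (initial set {t0}):
  after d @ step 1: {t2}
  after b @ step 2: ∅  — Q cannot continue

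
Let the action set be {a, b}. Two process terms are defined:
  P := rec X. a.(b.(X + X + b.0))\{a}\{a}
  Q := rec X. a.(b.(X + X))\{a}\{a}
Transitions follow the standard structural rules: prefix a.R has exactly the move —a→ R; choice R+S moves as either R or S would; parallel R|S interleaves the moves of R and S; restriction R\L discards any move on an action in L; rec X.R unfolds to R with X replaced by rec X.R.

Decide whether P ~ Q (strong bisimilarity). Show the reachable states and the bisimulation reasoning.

P ≁ Q

P's transition system — 4 states:
  s0 = rec X. a.(b.(X + X + b.0))\{a}\{a} has moves =a=> s1
  s1 = (b.((rec X. a.(b.(X + X + b.0))\{a}\{a}) + (rec X. a.(b.(X + X + b.0))\{a}\{a}) + b.0))\{a}\{a} has moves =b=> s2
  s2 = ((rec X. a.(b.(X + X + b.0))\{a}\{a}) + (rec X. a.(b.(X + X + b.0))\{a}\{a}) + b.0)\{a}\{a} has moves =b=> s3
  s3 = 0\{a}\{a} has moves (no moves)
Q's transition system — 3 states:
  t0 = rec X. a.(b.(X + X))\{a}\{a} has moves =a=> t1
  t1 = (b.((rec X. a.(b.(X + X))\{a}\{a}) + (rec X. a.(b.(X + X))\{a}\{a})))\{a}\{a} has moves =b=> t2
  t2 = ((rec X. a.(b.(X + X))\{a}\{a}) + (rec X. a.(b.(X + X))\{a}\{a}))\{a}\{a} has moves (no moves)
Partition-refinement fixed point:
  B0 = {s0}
  B1 = {s1}
  B2 = {s2, t1}
  B3 = {s3, t2}
  B4 = {t0}
s0 ∈ B0, t0 ∈ B4 → different blocks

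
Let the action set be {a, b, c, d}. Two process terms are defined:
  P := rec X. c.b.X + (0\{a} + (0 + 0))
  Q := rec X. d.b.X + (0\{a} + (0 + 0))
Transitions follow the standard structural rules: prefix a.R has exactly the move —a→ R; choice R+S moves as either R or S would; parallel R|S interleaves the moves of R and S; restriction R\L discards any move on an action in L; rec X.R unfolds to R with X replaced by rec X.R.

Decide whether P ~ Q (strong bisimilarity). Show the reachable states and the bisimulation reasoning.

NO

LTS(P): 2 reachable states
  u0 = rec X. c.b.X + (0\{a} + (0 + 0)) has moves --c--▸ u1
  u1 = b.(rec X. c.b.X + (0\{a} + (0 + 0))) has moves --b--▸ u0
LTS(Q): 2 reachable states
  v0 = rec X. d.b.X + (0\{a} + (0 + 0)) has moves --d--▸ v1
  v1 = b.(rec X. d.b.X + (0\{a} + (0 + 0))) has moves --b--▸ v0
Bisimilarity quotient blocks:
  B0 = {u0}
  B1 = {u1}
  B2 = {v0}
  B3 = {v1}
u0 ∈ B0, v0 ∈ B2 → different blocks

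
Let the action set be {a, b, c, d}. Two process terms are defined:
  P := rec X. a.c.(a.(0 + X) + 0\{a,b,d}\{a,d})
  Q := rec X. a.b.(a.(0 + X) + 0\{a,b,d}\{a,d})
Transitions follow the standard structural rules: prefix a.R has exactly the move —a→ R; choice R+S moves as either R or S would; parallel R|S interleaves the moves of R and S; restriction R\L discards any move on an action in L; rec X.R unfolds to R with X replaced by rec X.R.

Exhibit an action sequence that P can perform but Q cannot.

LTS(P): 4 reachable states
  p0 = rec X. a.c.(a.(0 + X) + 0\{a,b,d}\{a,d}) :: ··a··> p1
  p1 = c.(a.(0 + (rec X. a.c.(a.(0 + X) + 0\{a,b,d}\{a,d}))) + 0\{a,b,d}\{a,d}) :: ··c··> p2
  p2 = a.(0 + (rec X. a.c.(a.(0 + X) + 0\{a,b,d}\{a,d}))) + 0\{a,b,d}\{a,d} :: ··a··> p3
  p3 = 0 + (rec X. a.c.(a.(0 + X) + 0\{a,b,d}\{a,d})) :: ··a··> p1
LTS(Q): 4 reachable states
  q0 = rec X. a.b.(a.(0 + X) + 0\{a,b,d}\{a,d}) :: ··a··> q1
  q1 = b.(a.(0 + (rec X. a.b.(a.(0 + X) + 0\{a,b,d}\{a,d}))) + 0\{a,b,d}\{a,d}) :: ··b··> q2
  q2 = a.(0 + (rec X. a.b.(a.(0 + X) + 0\{a,b,d}\{a,d}))) + 0\{a,b,d}\{a,d} :: ··a··> q3
  q3 = 0 + (rec X. a.b.(a.(0 + X) + 0\{a,b,d}\{a,d})) :: ··a··> q1
Run σ = ⟨ac⟩ on P: start {p0}
  after a @ step 1: {p1}
  after c @ step 2: {p2}
  ✓ P
Run σ = ⟨ac⟩ on Q: start {q0}
  after a @ step 1: {q1}
  after c @ step 2: ∅ (Q stuck)

ac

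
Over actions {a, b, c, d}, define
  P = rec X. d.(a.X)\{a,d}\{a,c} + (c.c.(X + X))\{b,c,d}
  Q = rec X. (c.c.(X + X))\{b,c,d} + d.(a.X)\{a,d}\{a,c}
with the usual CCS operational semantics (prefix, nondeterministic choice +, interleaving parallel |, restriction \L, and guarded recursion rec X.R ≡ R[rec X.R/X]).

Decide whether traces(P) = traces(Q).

YES

P's transition system — 2 states:
  p0 = rec X. d.(a.X)\{a,d}\{a,c} + (c.c.(X + X))\{b,c,d} → —d→ p1
  p1 = (a.(rec X. d.(a.X)\{a,d}\{a,c} + (c.c.(X + X))\{b,c,d}))\{a,d}\{a,c} → ·
Q's transition system — 2 states:
  q0 = rec X. (c.c.(X + X))\{b,c,d} + d.(a.X)\{a,d}\{a,c} → —d→ q1
  q1 = (a.(rec X. (c.c.(X + X))\{b,c,d} + d.(a.X)\{a,d}\{a,c}))\{a,d}\{a,c} → ·
Bisimilarity quotient blocks:
  B0 = {p0, q0}
  B1 = {p1, q1}
p0 ∈ B0, q0 ∈ B0 → same block
Bisimilar ⇒ trace-equivalent.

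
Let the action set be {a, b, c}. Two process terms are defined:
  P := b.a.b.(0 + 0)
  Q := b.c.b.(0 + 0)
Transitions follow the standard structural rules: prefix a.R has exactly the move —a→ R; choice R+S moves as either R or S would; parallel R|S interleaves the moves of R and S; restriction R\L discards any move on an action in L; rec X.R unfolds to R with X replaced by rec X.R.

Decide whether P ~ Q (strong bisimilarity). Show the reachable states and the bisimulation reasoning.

Reachable graph of P (4 states):
  u0 = b.a.b.(0 + 0) :: --b--▸ u1
  u1 = a.b.(0 + 0) :: --a--▸ u2
  u2 = b.(0 + 0) :: --b--▸ u3
  u3 = 0 + 0 :: stopped
Reachable graph of Q (4 states):
  v0 = b.c.b.(0 + 0) :: --b--▸ v1
  v1 = c.b.(0 + 0) :: --c--▸ v2
  v2 = b.(0 + 0) :: --b--▸ v3
  v3 = 0 + 0 :: stopped
Bisimilarity quotient blocks:
  B0 = {u0}
  B1 = {u1}
  B2 = {u2, v2}
  B3 = {u3, v3}
  B4 = {v0}
  B5 = {v1}
u0 ∈ B0, v0 ∈ B4 → different blocks

NO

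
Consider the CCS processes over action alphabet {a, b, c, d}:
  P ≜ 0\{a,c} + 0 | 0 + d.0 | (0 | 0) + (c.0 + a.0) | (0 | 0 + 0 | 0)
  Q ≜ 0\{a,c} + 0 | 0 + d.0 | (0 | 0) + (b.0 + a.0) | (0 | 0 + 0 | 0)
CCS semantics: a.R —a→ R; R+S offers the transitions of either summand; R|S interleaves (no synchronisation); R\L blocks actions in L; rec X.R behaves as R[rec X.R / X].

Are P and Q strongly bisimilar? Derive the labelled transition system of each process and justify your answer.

Reachable graph of P (3 states):
  m0 = 0\{a,c} + 0 | 0 + d.0 | (0 | 0) + (c.0 + a.0) | (0 | 0 + 0 | 0) has moves —a→ m1, —c→ m1, —d→ m2
  m1 = 0 | (0 | 0 + 0 | 0) has moves (no moves)
  m2 = 0 | (0 | 0) has moves (no moves)
Reachable graph of Q (3 states):
  n0 = 0\{a,c} + 0 | 0 + d.0 | (0 | 0) + (b.0 + a.0) | (0 | 0 + 0 | 0) has moves —a→ n1, —b→ n1, —d→ n2
  n1 = 0 | (0 | 0 + 0 | 0) has moves (no moves)
  n2 = 0 | (0 | 0) has moves (no moves)
Bisimilarity quotient blocks:
  B0 = {m0}
  B1 = {m1, m2, n1, n2}
  B2 = {n0}
m0 ∈ B0, n0 ∈ B2 → different blocks

NO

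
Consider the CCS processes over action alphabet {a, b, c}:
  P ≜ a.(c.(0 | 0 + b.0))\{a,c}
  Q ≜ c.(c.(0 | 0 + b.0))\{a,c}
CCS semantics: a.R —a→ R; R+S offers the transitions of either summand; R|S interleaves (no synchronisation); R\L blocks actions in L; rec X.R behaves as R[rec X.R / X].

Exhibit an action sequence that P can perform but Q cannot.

a

P's transition system — 2 states:
  p0 = a.(c.(0 | 0 + b.0))\{a,c} has moves ··a··> p1
  p1 = (c.(0 | 0 + b.0))\{a,c} has moves stopped
Q's transition system — 2 states:
  q0 = c.(c.(0 | 0 + b.0))\{a,c} has moves ··c··> q1
  q1 = (c.(0 | 0 + b.0))\{a,c} has moves stopped
Trace ⟨a⟩ through P, begin at {p0}:
  after a @ step 1: {p1}
  ✓ P
Trace ⟨a⟩ through Q, begin at {q0}:
  after a @ step 1: no successor for Q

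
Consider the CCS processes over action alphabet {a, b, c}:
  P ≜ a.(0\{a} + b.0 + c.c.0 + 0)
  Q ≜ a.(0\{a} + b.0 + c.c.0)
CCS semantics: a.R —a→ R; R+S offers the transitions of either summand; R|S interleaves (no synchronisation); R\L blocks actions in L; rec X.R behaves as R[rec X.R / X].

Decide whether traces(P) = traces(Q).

Reachable graph of P (4 states):
  u0 = a.(0\{a} + b.0 + c.c.0 + 0) has moves =a=> u1
  u1 = 0\{a} + b.0 + c.c.0 + 0 has moves =b=> u2, =c=> u3
  u2 = 0 has moves ∅
  u3 = c.0 has moves =c=> u2
Reachable graph of Q (4 states):
  v0 = a.(0\{a} + b.0 + c.c.0) has moves =a=> v1
  v1 = 0\{a} + b.0 + c.c.0 has moves =b=> v2, =c=> v3
  v2 = 0 has moves ∅
  v3 = c.0 has moves =c=> v2
Bisimilarity quotient blocks:
  B0 = {u0, v0}
  B1 = {u1, v1}
  B2 = {u3, v3}
  B3 = {u2, v2}
u0 ∈ B0, v0 ∈ B0 → same block
Bisimilar ⇒ trace-equivalent.

traces(P) = traces(Q)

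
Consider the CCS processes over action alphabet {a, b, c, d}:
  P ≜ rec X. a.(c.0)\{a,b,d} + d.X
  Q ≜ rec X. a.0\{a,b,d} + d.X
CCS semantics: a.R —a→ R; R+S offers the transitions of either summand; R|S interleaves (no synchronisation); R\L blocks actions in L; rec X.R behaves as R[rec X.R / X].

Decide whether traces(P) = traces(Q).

Reachable graph of P (3 states):
  u0 = rec X. a.(c.0)\{a,b,d} + d.X has moves --a--▸ u1, --d--▸ u0
  u1 = (c.0)\{a,b,d} has moves --c--▸ u2
  u2 = 0\{a,b,d} has moves deadlocked
Reachable graph of Q (2 states):
  v0 = rec X. a.0\{a,b,d} + d.X has moves --a--▸ v1, --d--▸ v0
  v1 = 0\{a,b,d} has moves deadlocked
Run σ = ⟨ac⟩ on P: start {u0}
  step 1 (a): {u1}
  step 2 (c): {u2}
  P completes σ.
Run σ = ⟨ac⟩ on Q: start {v0}
  step 1 (a): {v1}
  step 2 (c): ∅ (Q stuck)

trace-distinct — witness ⟨ac⟩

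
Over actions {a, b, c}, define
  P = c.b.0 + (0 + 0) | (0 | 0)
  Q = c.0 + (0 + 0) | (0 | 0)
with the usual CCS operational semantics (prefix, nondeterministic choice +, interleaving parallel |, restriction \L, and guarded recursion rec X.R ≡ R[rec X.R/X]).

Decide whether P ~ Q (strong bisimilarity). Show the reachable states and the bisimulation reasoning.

LTS(P): 3 reachable states
  m0 = c.b.0 + (0 + 0) | (0 | 0) | ··c··> m1
  m1 = b.0 | ··b··> m2
  m2 = 0 | stopped
LTS(Q): 2 reachable states
  n0 = c.0 + (0 + 0) | (0 | 0) | ··c··> n1
  n1 = 0 | stopped
Partition-refinement fixed point:
  B0 = {m0}
  B1 = {m1}
  B2 = {m2, n1}
  B3 = {n0}
m0 ∈ B0, n0 ∈ B3 → different blocks

NO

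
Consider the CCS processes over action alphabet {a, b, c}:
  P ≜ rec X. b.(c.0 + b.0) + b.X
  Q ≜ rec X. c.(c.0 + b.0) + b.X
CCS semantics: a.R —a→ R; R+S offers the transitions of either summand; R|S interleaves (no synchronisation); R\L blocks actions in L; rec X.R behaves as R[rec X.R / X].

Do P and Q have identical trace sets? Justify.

P's transition system — 3 states:
  s0 = rec X. b.(c.0 + b.0) + b.X :: —b→ s0, —b→ s1
  s1 = c.0 + b.0 :: —b→ s2, —c→ s2
  s2 = 0 :: (no moves)
Q's transition system — 3 states:
  t0 = rec X. c.(c.0 + b.0) + b.X :: —b→ t0, —c→ t1
  t1 = c.0 + b.0 :: —b→ t2, —c→ t2
  t2 = 0 :: (no moves)
Trace ⟨c⟩ through Q, begin at {t0}:
  after c @ step 1: {t1}
  — Q admits the full trace.
Trace ⟨c⟩ through P, begin at {s0}:
  after c @ step 1: ∅ (P stuck)

traces(P) ≠ traces(Q) — witness ⟨c⟩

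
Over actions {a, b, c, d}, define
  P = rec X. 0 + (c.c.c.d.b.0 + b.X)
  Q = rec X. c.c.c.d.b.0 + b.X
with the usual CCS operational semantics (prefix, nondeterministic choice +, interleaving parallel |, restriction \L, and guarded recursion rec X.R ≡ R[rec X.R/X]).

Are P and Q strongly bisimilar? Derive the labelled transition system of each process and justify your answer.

P's transition system — 6 states:
  p0 = rec X. 0 + (c.c.c.d.b.0 + b.X) ⊢ —b→ p0, —c→ p1
  p1 = c.c.d.b.0 ⊢ —c→ p2
  p2 = c.d.b.0 ⊢ —c→ p3
  p3 = d.b.0 ⊢ —d→ p4
  p4 = b.0 ⊢ —b→ p5
  p5 = 0 ⊢ stopped
Q's transition system — 6 states:
  q0 = rec X. c.c.c.d.b.0 + b.X ⊢ —b→ q0, —c→ q1
  q1 = c.c.d.b.0 ⊢ —c→ q2
  q2 = c.d.b.0 ⊢ —c→ q3
  q3 = d.b.0 ⊢ —d→ q4
  q4 = b.0 ⊢ —b→ q5
  q5 = 0 ⊢ stopped
Partition-refinement fixed point:
  B0 = {p0, q0}
  B1 = {p1, q1}
  B2 = {p2, q2}
  B3 = {p3, q3}
  B4 = {p4, q4}
  B5 = {p5, q5}
p0 ∈ B0, q0 ∈ B0 → same block

YES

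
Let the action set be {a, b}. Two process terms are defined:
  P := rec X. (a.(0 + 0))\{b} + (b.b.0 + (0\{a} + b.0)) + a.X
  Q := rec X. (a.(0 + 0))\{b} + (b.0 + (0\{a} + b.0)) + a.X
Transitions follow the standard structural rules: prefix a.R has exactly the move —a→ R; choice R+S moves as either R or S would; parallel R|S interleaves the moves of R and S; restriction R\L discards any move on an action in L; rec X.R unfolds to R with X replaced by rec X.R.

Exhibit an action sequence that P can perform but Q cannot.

LTS(P): 4 reachable states
  u0 = rec X. (a.(0 + 0))\{b} + (b.b.0 + (0\{a} + b.0)) + a.X → —a→ u0, —a→ u1, —b→ u2, —b→ u3
  u1 = (0 + 0)\{b} → ·
  u2 = 0 → ·
  u3 = b.0 → —b→ u2
LTS(Q): 3 reachable states
  v0 = rec X. (a.(0 + 0))\{b} + (b.0 + (0\{a} + b.0)) + a.X → —a→ v0, —a→ v1, —b→ v2
  v1 = (0 + 0)\{b} → ·
  v2 = 0 → ·
Run σ = ⟨bb⟩ on P: start {u0}
  [1] b ⇒ {u2, u3}
  [2] b ⇒ {u2}
  ✓ P
Run σ = ⟨bb⟩ on Q: start {v0}
  [1] b ⇒ {v2}
  [2] b ⇒ ∅ (Q stuck)

bb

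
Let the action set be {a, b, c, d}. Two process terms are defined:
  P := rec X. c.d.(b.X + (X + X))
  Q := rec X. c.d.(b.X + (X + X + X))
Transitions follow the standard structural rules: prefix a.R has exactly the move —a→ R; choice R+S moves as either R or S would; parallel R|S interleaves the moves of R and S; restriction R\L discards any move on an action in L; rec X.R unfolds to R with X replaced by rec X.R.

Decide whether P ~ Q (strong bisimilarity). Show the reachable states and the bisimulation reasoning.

bisimilar

Reachable graph of P (3 states):
  p0 = rec X. c.d.(b.X + (X + X)) | --c--▸ p1
  p1 = d.(b.(rec X. c.d.(b.X + (X + X))) + ((rec X. c.d.(b.X + (X + X))) + (rec X. c.d.(b.X + (X + X))))) | --d--▸ p2
  p2 = b.(rec X. c.d.(b.X + (X + X))) + ((rec X. c.d.(b.X + (X + X))) + (rec X. c.d.(b.X + (X + X)))) | --b--▸ p0, --c--▸ p1
Reachable graph of Q (3 states):
  q0 = rec X. c.d.(b.X + (X + X + X)) | --c--▸ q1
  q1 = d.(b.(rec X. c.d.(b.X + (X + X + X))) + ((rec X. c.d.(b.X + (X + X + X))) + (rec X. c.d.(b.X + (X + X + X))) + (rec X. c.d.(b.X + (X + X + X))))) | --d--▸ q2
  q2 = b.(rec X. c.d.(b.X + (X + X + X))) + ((rec X. c.d.(b.X + (X + X + X))) + (rec X. c.d.(b.X + (X + X + X))) + (rec X. c.d.(b.X + (X + X + X)))) | --b--▸ q0, --c--▸ q1
Partition-refinement fixed point:
  B0 = {p0, q0}
  B1 = {p1, q1}
  B2 = {p2, q2}
p0 ∈ B0, q0 ∈ B0 → same block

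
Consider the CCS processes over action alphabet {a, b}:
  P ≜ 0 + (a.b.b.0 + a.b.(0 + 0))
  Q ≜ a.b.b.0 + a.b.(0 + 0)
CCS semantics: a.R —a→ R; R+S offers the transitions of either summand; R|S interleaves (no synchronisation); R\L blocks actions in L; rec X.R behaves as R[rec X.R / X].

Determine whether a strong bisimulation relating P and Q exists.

LTS(P): 6 reachable states
  p0 = 0 + (a.b.b.0 + a.b.(0 + 0)) ⊢ =a=> p1, =a=> p2
  p1 = b.(0 + 0) ⊢ =b=> p3
  p2 = b.b.0 ⊢ =b=> p4
  p3 = 0 + 0 ⊢ ∅
  p4 = b.0 ⊢ =b=> p5
  p5 = 0 ⊢ ∅
LTS(Q): 6 reachable states
  q0 = a.b.b.0 + a.b.(0 + 0) ⊢ =a=> q1, =a=> q2
  q1 = b.(0 + 0) ⊢ =b=> q3
  q2 = b.b.0 ⊢ =b=> q4
  q3 = 0 + 0 ⊢ ∅
  q4 = b.0 ⊢ =b=> q5
  q5 = 0 ⊢ ∅
Bisimilarity quotient blocks:
  B0 = {p0, q0}
  B1 = {p1, p4, q1, q4}
  B2 = {p3, p5, q3, q5}
  B3 = {p2, q2}
p0 ∈ B0, q0 ∈ B0 → same block

bisimilar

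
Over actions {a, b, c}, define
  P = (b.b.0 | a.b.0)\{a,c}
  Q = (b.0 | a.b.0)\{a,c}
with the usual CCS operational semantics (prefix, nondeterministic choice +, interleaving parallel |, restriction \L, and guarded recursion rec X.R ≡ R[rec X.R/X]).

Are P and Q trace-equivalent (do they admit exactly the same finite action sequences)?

P's transition system — 3 states:
  u0 = (b.b.0 | a.b.0)\{a,c} ⊢ --b--▸ u1
  u1 = (b.0 | a.b.0)\{a,c} ⊢ --b--▸ u2
  u2 = (0 | a.b.0)\{a,c} ⊢ deadlocked
Q's transition system — 2 states:
  v0 = (b.0 | a.b.0)\{a,c} ⊢ --b--▸ v1
  v1 = (0 | a.b.0)\{a,c} ⊢ deadlocked
Run σ = ⟨bb⟩ on P: start {u0}
  after b @ step 1: {u1}
  after b @ step 2: {u2}
  ✓ P
Run σ = ⟨bb⟩ on Q: start {v0}
  after b @ step 1: {v1}
  after b @ step 2: no successor for Q

trace-distinct — witness ⟨bb⟩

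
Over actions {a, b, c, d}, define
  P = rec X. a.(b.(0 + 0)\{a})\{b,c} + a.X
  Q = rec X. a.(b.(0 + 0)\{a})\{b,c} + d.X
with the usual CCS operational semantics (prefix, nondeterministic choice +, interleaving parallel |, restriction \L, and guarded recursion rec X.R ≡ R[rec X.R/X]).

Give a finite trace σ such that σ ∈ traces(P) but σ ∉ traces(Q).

aa

P's transition system — 2 states:
  p0 = rec X. a.(b.(0 + 0)\{a})\{b,c} + a.X ⊢ --a--▸ p0, --a--▸ p1
  p1 = (b.(0 + 0)\{a})\{b,c} ⊢ ·
Q's transition system — 2 states:
  q0 = rec X. a.(b.(0 + 0)\{a})\{b,c} + d.X ⊢ --a--▸ q1, --d--▸ q0
  q1 = (b.(0 + 0)\{a})\{b,c} ⊢ ·
Run σ = ⟨aa⟩ on P: start {p0}
  after a @ step 1: {p0, p1}
  after a @ step 2: {p0, p1}
  P completes σ.
Run σ = ⟨aa⟩ on Q: start {q0}
  after a @ step 1: {q1}
  after a @ step 2: ∅ (Q stuck)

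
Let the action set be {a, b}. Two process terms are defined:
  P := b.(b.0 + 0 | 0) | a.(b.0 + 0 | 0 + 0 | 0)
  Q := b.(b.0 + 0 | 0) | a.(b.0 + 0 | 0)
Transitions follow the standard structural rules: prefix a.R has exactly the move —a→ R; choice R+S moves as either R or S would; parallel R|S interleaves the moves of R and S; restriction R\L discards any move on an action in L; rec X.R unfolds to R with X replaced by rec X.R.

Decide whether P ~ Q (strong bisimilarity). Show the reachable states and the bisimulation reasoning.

P's transition system — 9 states:
  m0 = b.(b.0 + 0 | 0) | a.(b.0 + 0 | 0 + 0 | 0) has moves --a--▸ m1, --b--▸ m2
  m1 = b.(b.0 + 0 | 0) | (b.0 + 0 | 0 + 0 | 0) has moves --b--▸ m3, --b--▸ m4
  m2 = (b.0 + 0 | 0) | a.(b.0 + 0 | 0 + 0 | 0) has moves --a--▸ m3, --b--▸ m5
  m3 = (b.0 + 0 | 0) | (b.0 + 0 | 0 + 0 | 0) has moves --b--▸ m6, --b--▸ m7
  m4 = b.(b.0 + 0 | 0) | 0 has moves --b--▸ m6
  m5 = 0 | a.(b.0 + 0 | 0 + 0 | 0) has moves --a--▸ m7
  m6 = (b.0 + 0 | 0) | 0 has moves --b--▸ m8
  m7 = 0 | (b.0 + 0 | 0 + 0 | 0) has moves --b--▸ m8
  m8 = 0 | 0 has moves stopped
Q's transition system — 9 states:
  n0 = b.(b.0 + 0 | 0) | a.(b.0 + 0 | 0) has moves --a--▸ n1, --b--▸ n2
  n1 = b.(b.0 + 0 | 0) | (b.0 + 0 | 0) has moves --b--▸ n3, --b--▸ n4
  n2 = (b.0 + 0 | 0) | a.(b.0 + 0 | 0) has moves --a--▸ n3, --b--▸ n5
  n3 = (b.0 + 0 | 0) | (b.0 + 0 | 0) has moves --b--▸ n6, --b--▸ n7
  n4 = b.(b.0 + 0 | 0) | 0 has moves --b--▸ n6
  n5 = 0 | a.(b.0 + 0 | 0) has moves --a--▸ n7
  n6 = (b.0 + 0 | 0) | 0 has moves --b--▸ n8
  n7 = 0 | (b.0 + 0 | 0) has moves --b--▸ n8
  n8 = 0 | 0 has moves stopped
Bisimilarity quotient blocks:
  B0 = {m0, n0}
  B1 = {m1, n1}
  B2 = {m3, m4, n3, n4}
  B3 = {m6, m7, n6, n7}
  B4 = {m8, n8}
  B5 = {m2, n2}
  B6 = {m5, n5}
m0 ∈ B0, n0 ∈ B0 → same block

YES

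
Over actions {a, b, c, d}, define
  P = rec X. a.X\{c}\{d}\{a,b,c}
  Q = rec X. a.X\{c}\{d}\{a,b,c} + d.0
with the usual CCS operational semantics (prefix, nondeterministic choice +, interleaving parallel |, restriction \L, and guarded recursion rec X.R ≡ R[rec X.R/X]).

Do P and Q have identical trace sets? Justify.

P's transition system — 2 states:
  s0 = rec X. a.X\{c}\{d}\{a,b,c} :: --a--▸ s1
  s1 = (rec X. a.X\{c}\{d}\{a,b,c})\{c}\{d}\{a,b,c} :: (no moves)
Q's transition system — 3 states:
  t0 = rec X. a.X\{c}\{d}\{a,b,c} + d.0 :: --a--▸ t1, --d--▸ t2
  t1 = (rec X. a.X\{c}\{d}\{a,b,c} + d.0)\{c}\{d}\{a,b,c} :: (no moves)
  t2 = 0 :: (no moves)
Trace ⟨d⟩ through Q, begin at {t0}:
  step 1 (d): {t2}
  — Q admits the full trace.
Trace ⟨d⟩ through P, begin at {s0}:
  step 1 (d): ∅ (P stuck)

NO — witness ⟨d⟩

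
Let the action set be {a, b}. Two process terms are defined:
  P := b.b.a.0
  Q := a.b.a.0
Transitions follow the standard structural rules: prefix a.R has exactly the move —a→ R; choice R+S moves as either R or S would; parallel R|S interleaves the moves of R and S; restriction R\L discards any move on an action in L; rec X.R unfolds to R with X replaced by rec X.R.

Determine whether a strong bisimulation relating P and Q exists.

P ≁ Q

P's transition system — 4 states:
  p0 = b.b.a.0 → —b→ p1
  p1 = b.a.0 → —b→ p2
  p2 = a.0 → —a→ p3
  p3 = 0 → ∅
Q's transition system — 4 states:
  q0 = a.b.a.0 → —a→ q1
  q1 = b.a.0 → —b→ q2
  q2 = a.0 → —a→ q3
  q3 = 0 → ∅
Partition-refinement fixed point:
  B0 = {p0}
  B1 = {p1, q1}
  B2 = {p2, q2}
  B3 = {p3, q3}
  B4 = {q0}
p0 ∈ B0, q0 ∈ B4 → different blocks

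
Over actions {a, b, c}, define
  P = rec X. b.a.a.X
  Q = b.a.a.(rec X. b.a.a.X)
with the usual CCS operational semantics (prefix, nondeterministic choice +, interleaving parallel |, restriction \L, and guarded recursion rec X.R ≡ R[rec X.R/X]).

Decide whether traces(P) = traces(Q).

P's transition system — 3 states:
  p0 = rec X. b.a.a.X :: =b=> p1
  p1 = a.a.(rec X. b.a.a.X) :: =a=> p2
  p2 = a.(rec X. b.a.a.X) :: =a=> p0
Q's transition system — 4 states:
  q0 = b.a.a.(rec X. b.a.a.X) :: =b=> q1
  q1 = a.a.(rec X. b.a.a.X) :: =a=> q2
  q2 = a.(rec X. b.a.a.X) :: =a=> q3
  q3 = rec X. b.a.a.X :: =b=> q1
Coarsest stable partition (strong bisimilarity classes):
  B0 = {p0, q0, q3}
  B1 = {p1, q1}
  B2 = {p2, q2}
p0 ∈ B0, q0 ∈ B0 → same block
Bisimilar ⇒ trace-equivalent.

traces(P) = traces(Q)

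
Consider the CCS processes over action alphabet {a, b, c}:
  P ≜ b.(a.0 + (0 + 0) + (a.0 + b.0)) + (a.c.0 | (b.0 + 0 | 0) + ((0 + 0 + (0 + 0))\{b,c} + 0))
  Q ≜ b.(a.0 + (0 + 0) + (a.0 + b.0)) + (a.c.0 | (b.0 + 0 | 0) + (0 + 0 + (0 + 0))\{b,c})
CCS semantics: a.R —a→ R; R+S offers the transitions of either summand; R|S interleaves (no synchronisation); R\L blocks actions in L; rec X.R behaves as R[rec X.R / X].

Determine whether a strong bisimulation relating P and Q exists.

P's transition system — 8 states:
  m0 = b.(a.0 + (0 + 0) + (a.0 + b.0)) + (a.c.0 | (b.0 + 0 | 0) + ((0 + 0 + (0 + 0))\{b,c} + 0)) | =a=> m1, =b=> m2, =b=> m3
  m1 = c.0 | (b.0 + 0 | 0) | =b=> m4, =c=> m5
  m2 = a.0 + (0 + 0) + (a.0 + b.0) | =a=> m6, =b=> m6
  m3 = a.c.0 | 0 | =a=> m4
  m4 = c.0 | 0 | =c=> m7
  m5 = 0 | (b.0 + 0 | 0) | =b=> m7
  m6 = 0 | (no moves)
  m7 = 0 | 0 | (no moves)
Q's transition system — 8 states:
  n0 = b.(a.0 + (0 + 0) + (a.0 + b.0)) + (a.c.0 | (b.0 + 0 | 0) + (0 + 0 + (0 + 0))\{b,c}) | =a=> n1, =b=> n2, =b=> n3
  n1 = c.0 | (b.0 + 0 | 0) | =b=> n4, =c=> n5
  n2 = a.0 + (0 + 0) + (a.0 + b.0) | =a=> n6, =b=> n6
  n3 = a.c.0 | 0 | =a=> n4
  n4 = c.0 | 0 | =c=> n7
  n5 = 0 | (b.0 + 0 | 0) | =b=> n7
  n6 = 0 | (no moves)
  n7 = 0 | 0 | (no moves)
Coarsest stable partition (strong bisimilarity classes):
  B0 = {m0, n0}
  B1 = {m2, n2}
  B2 = {m6, m7, n6, n7}
  B3 = {m1, n1}
  B4 = {m5, n5}
  B5 = {m4, n4}
  B6 = {m3, n3}
m0 ∈ B0, n0 ∈ B0 → same block

P ~ Q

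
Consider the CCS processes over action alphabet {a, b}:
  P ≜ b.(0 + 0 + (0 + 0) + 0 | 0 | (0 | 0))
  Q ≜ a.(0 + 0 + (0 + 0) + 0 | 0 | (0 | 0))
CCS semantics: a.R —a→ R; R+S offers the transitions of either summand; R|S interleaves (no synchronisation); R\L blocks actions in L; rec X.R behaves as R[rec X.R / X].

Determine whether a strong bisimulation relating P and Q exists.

NO

Reachable graph of P (2 states):
  u0 = b.(0 + 0 + (0 + 0) + 0 | 0 | (0 | 0)) ⊢ --b--▸ u1
  u1 = 0 + 0 + (0 + 0) + 0 | 0 | (0 | 0) ⊢ (no moves)
Reachable graph of Q (2 states):
  v0 = a.(0 + 0 + (0 + 0) + 0 | 0 | (0 | 0)) ⊢ --a--▸ v1
  v1 = 0 + 0 + (0 + 0) + 0 | 0 | (0 | 0) ⊢ (no moves)
Bisimilarity quotient blocks:
  B0 = {u0}
  B1 = {u1, v1}
  B2 = {v0}
u0 ∈ B0, v0 ∈ B2 → different blocks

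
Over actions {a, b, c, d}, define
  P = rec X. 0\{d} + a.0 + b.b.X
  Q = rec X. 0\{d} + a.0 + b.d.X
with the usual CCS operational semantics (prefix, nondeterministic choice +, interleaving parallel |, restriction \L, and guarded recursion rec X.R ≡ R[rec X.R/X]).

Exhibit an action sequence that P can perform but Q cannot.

LTS(P): 3 reachable states
  u0 = rec X. 0\{d} + a.0 + b.b.X ⊢ -a-> u1, -b-> u2
  u1 = 0 ⊢ ∅
  u2 = b.(rec X. 0\{d} + a.0 + b.b.X) ⊢ -b-> u0
LTS(Q): 3 reachable states
  v0 = rec X. 0\{d} + a.0 + b.d.X ⊢ -a-> v1, -b-> v2
  v1 = 0 ⊢ ∅
  v2 = d.(rec X. 0\{d} + a.0 + b.d.X) ⊢ -d-> v0
Run σ = ⟨bb⟩ on P: start {u0}
  [1] b ⇒ {u2}
  [2] b ⇒ {u0}
  ✓ P
Run σ = ⟨bb⟩ on Q: start {v0}
  [1] b ⇒ {v2}
  [2] b ⇒ ∅  — Q cannot continue

bb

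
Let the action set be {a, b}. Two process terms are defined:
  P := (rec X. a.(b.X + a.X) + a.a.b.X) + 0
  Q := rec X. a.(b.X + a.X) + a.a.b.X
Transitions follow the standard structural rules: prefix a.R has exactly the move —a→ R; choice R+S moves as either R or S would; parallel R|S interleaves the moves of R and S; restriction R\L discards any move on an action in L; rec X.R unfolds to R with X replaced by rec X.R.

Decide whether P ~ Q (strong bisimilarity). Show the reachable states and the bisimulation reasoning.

LTS(P): 5 reachable states
  p0 = (rec X. a.(b.X + a.X) + a.a.b.X) + 0 has moves —a→ p1, —a→ p2
  p1 = a.b.(rec X. a.(b.X + a.X) + a.a.b.X) has moves —a→ p3
  p2 = b.(rec X. a.(b.X + a.X) + a.a.b.X) + a.(rec X. a.(b.X + a.X) + a.a.b.X) has moves —a→ p4, —b→ p4
  p3 = b.(rec X. a.(b.X + a.X) + a.a.b.X) has moves —b→ p4
  p4 = rec X. a.(b.X + a.X) + a.a.b.X has moves —a→ p1, —a→ p2
LTS(Q): 4 reachable states
  q0 = rec X. a.(b.X + a.X) + a.a.b.X has moves —a→ q1, —a→ q2
  q1 = a.b.(rec X. a.(b.X + a.X) + a.a.b.X) has moves —a→ q3
  q2 = b.(rec X. a.(b.X + a.X) + a.a.b.X) + a.(rec X. a.(b.X + a.X) + a.a.b.X) has moves —a→ q0, —b→ q0
  q3 = b.(rec X. a.(b.X + a.X) + a.a.b.X) has moves —b→ q0
Coarsest stable partition (strong bisimilarity classes):
  B0 = {p0, p4, q0}
  B1 = {p2, q2}
  B2 = {p1, q1}
  B3 = {p3, q3}
p0 ∈ B0, q0 ∈ B0 → same block

bisimilar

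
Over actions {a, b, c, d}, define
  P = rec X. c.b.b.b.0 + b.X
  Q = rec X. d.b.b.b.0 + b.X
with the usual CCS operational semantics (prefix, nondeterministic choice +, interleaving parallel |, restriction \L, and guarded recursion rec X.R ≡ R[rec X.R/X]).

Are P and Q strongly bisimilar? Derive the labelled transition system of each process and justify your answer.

LTS(P): 5 reachable states
  s0 = rec X. c.b.b.b.0 + b.X → --b--▸ s0, --c--▸ s1
  s1 = b.b.b.0 → --b--▸ s2
  s2 = b.b.0 → --b--▸ s3
  s3 = b.0 → --b--▸ s4
  s4 = 0 → ∅
LTS(Q): 5 reachable states
  t0 = rec X. d.b.b.b.0 + b.X → --b--▸ t0, --d--▸ t1
  t1 = b.b.b.0 → --b--▸ t2
  t2 = b.b.0 → --b--▸ t3
  t3 = b.0 → --b--▸ t4
  t4 = 0 → ∅
Partition-refinement fixed point:
  B0 = {s0}
  B1 = {s1, t1}
  B2 = {s2, t2}
  B3 = {s3, t3}
  B4 = {s4, t4}
  B5 = {t0}
s0 ∈ B0, t0 ∈ B5 → different blocks

NO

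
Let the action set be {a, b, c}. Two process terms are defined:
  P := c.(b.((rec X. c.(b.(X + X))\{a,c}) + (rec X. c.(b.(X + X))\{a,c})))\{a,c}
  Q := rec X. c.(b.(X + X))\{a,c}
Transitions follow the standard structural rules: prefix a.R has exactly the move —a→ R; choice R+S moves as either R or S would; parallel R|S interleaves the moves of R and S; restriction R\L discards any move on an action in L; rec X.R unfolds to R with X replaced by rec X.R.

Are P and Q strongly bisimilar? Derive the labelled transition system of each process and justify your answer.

Reachable graph of P (3 states):
  s0 = c.(b.((rec X. c.(b.(X + X))\{a,c}) + (rec X. c.(b.(X + X))\{a,c})))\{a,c} ⊢ —c→ s1
  s1 = (b.((rec X. c.(b.(X + X))\{a,c}) + (rec X. c.(b.(X + X))\{a,c})))\{a,c} ⊢ —b→ s2
  s2 = ((rec X. c.(b.(X + X))\{a,c}) + (rec X. c.(b.(X + X))\{a,c}))\{a,c} ⊢ (no moves)
Reachable graph of Q (3 states):
  t0 = rec X. c.(b.(X + X))\{a,c} ⊢ —c→ t1
  t1 = (b.((rec X. c.(b.(X + X))\{a,c}) + (rec X. c.(b.(X + X))\{a,c})))\{a,c} ⊢ —b→ t2
  t2 = ((rec X. c.(b.(X + X))\{a,c}) + (rec X. c.(b.(X + X))\{a,c}))\{a,c} ⊢ (no moves)
Coarsest stable partition (strong bisimilarity classes):
  B0 = {s0, t0}
  B1 = {s1, t1}
  B2 = {s2, t2}
s0 ∈ B0, t0 ∈ B0 → same block

YES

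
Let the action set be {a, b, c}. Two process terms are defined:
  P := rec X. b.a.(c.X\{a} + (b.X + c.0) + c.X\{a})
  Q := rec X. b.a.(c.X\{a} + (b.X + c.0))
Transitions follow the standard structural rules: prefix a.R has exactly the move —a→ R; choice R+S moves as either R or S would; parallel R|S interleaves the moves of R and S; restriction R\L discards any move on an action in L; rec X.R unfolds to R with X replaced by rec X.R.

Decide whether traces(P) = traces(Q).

traces(P) = traces(Q)

Reachable graph of P (6 states):
  p0 = rec X. b.a.(c.X\{a} + (b.X + c.0) + c.X\{a}) :: —b→ p1
  p1 = a.(c.(rec X. b.a.(c.X\{a} + (b.X + c.0) + c.X\{a}))\{a} + (b.(rec X. b.a.(c.X\{a} + (b.X + c.0) + c.X\{a})) + c.0) + c.(rec X. b.a.(c.X\{a} + (b.X + c.0) + c.X\{a}))\{a}) :: —a→ p2
  p2 = c.(rec X. b.a.(c.X\{a} + (b.X + c.0) + c.X\{a}))\{a} + (b.(rec X. b.a.(c.X\{a} + (b.X + c.0) + c.X\{a})) + c.0) + c.(rec X. b.a.(c.X\{a} + (b.X + c.0) + c.X\{a}))\{a} :: —b→ p0, —c→ p3, —c→ p4
  p3 = (rec X. b.a.(c.X\{a} + (b.X + c.0) + c.X\{a}))\{a} :: —b→ p5
  p4 = 0 :: stopped
  p5 = (a.(c.(rec X. b.a.(c.X\{a} + (b.X + c.0) + c.X\{a}))\{a} + (b.(rec X. b.a.(c.X\{a} + (b.X + c.0) + c.X\{a})) + c.0) + c.(rec X. b.a.(c.X\{a} + (b.X + c.0) + c.X\{a}))\{a}))\{a} :: stopped
Reachable graph of Q (6 states):
  q0 = rec X. b.a.(c.X\{a} + (b.X + c.0)) :: —b→ q1
  q1 = a.(c.(rec X. b.a.(c.X\{a} + (b.X + c.0)))\{a} + (b.(rec X. b.a.(c.X\{a} + (b.X + c.0))) + c.0)) :: —a→ q2
  q2 = c.(rec X. b.a.(c.X\{a} + (b.X + c.0)))\{a} + (b.(rec X. b.a.(c.X\{a} + (b.X + c.0))) + c.0) :: —b→ q0, —c→ q3, —c→ q4
  q3 = (rec X. b.a.(c.X\{a} + (b.X + c.0)))\{a} :: —b→ q5
  q4 = 0 :: stopped
  q5 = (a.(c.(rec X. b.a.(c.X\{a} + (b.X + c.0)))\{a} + (b.(rec X. b.a.(c.X\{a} + (b.X + c.0))) + c.0)))\{a} :: stopped
Coarsest stable partition (strong bisimilarity classes):
  B0 = {p0, q0}
  B1 = {p1, q1}
  B2 = {p2, q2}
  B3 = {p3, q3}
  B4 = {p4, p5, q4, q5}
p0 ∈ B0, q0 ∈ B0 → same block
Bisimilar ⇒ trace-equivalent.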